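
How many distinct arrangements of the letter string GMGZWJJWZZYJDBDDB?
17! / (2! × 2! × 1! × 3! × 3! × 2! × 1! × 3!) = 205837632000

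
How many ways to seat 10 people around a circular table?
Circular: fix one position, arrange the rest. (10-1)! = 362880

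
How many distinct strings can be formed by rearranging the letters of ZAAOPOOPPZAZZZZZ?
16! / (3! × 3! × 3! × 7!) = 19219200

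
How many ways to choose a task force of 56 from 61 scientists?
C(61,56) = 61!/(56!×5!) = 5949147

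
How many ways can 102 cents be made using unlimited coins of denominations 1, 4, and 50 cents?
Coefficient of x^102 in 1/(1-x^1) · 1/(1-x^4) · 1/(1-x^50). Case on j = number of 50-cent coins (j = 0..2); remainder r = 102 - 50j is made from {1,4} in ⌊r/4⌋+1 ways. r = 102, 52, 2 → 26 + 14 + 1 = 41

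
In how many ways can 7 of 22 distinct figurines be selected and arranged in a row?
P(22,7) = 22!/(22-7)! = 859541760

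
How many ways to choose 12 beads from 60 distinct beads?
C(60,12) = 60!/(12!×48!) = 1399358844975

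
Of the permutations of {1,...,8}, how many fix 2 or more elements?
Exactly j fixed points: C(8,j)·!(8-j); sum over j ≥ 2 (derangement numbers via !m = (m-1)·(!(m-1) + !(m-2)): !0..!6 = 1, 0, 1, 2, 9, 44, 265). Σ_{j=2}^{8} C(8,j)·!(8-j) = C(8,2)·!6 + C(8,3)·!5 + C(8,4)·!4 + C(8,5)·!3 + C(8,6)·!2 + C(8,7)·!1 + C(8,8)·!0 = 28·265 + 56·44 + 70·9 + 56·2 + 28·1 + 8·0 + 1·1 = 10655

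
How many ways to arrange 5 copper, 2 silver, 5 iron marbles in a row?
12! / (5! × 2! × 5!) = 16632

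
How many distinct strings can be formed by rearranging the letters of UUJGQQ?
6! / (1! × 2! × 1! × 2!) = 180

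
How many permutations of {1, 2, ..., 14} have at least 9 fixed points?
Exactly j fixed points: C(14,j)·!(14-j); sum over j ≥ 9 (derangement numbers via !m = (m-1)·(!(m-1) + !(m-2)): !0..!5 = 1, 0, 1, 2, 9, 44). Σ_{j=9}^{14} C(14,j)·!(14-j) = C(14,9)·!5 + C(14,10)·!4 + C(14,11)·!3 + C(14,12)·!2 + C(14,13)·!1 + C(14,14)·!0 = 2002·44 + 1001·9 + 364·2 + 91·1 + 14·0 + 1·1 = 97917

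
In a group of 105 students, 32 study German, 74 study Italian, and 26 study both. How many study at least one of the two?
|A∪B| = |A| + |B| - |A∩B| = 32 + 74 - 26 = 80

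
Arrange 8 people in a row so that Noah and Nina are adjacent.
Treat as block: (8-1)! × 2! = 5040 × 2 = 10080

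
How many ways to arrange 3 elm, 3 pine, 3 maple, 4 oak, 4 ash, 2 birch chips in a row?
19! / (3! × 3! × 3! × 4! × 4! × 2!) = 488864376000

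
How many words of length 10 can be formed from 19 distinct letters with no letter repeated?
P(19,10) = 19!/(19-10)! = 335221286400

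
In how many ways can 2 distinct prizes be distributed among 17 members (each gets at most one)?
P(17,2) = 17!/(17-2)! = 272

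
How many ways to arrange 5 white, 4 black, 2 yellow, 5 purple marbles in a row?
16! / (5! × 4! × 2! × 5!) = 30270240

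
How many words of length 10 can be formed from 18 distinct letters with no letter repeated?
P(18,10) = 18!/(18-10)! = 158789030400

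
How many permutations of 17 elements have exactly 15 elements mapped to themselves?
Choose the 15 fixed points C(17,15) = 136, derange the rest: !2 = Σ_{j=0}^{2} (-1)^j·2!/j! = 2 - 2 + 1 = 1. Product = 136 × 1 = 136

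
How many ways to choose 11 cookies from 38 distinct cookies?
C(38,11) = 38!/(11!×27!) = 1203322288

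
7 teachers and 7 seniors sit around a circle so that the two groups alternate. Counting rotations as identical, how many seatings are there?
Fix one of the teachers: (7-1)! ways for the remaining teachers, × 7! ways for the seniors = 720 × 5040 = 3628800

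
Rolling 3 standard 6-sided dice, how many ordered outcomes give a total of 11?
Coefficient of x^11 in (x + x² + ... + x^6)^3. By inclusion-exclusion on dice exceeding 6: Σ_j (-1)^j C(3,j)·C(11-1-6j, 2) = C(3,0)·C(10,2) - C(3,1)·C(4,2) = 1·45 - 3·6 = 27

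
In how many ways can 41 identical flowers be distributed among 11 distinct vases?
C(41+11-1, 11-1) = C(51, 10) = 12777711870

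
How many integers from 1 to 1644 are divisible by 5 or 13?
⌊1644/5⌋ + ⌊1644/13⌋ - ⌊1644/65⌋ = 328 + 126 - 25 = 429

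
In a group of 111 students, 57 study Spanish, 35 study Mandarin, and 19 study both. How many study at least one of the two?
|A∪B| = |A| + |B| - |A∩B| = 57 + 35 - 19 = 73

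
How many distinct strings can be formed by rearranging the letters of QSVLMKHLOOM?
11! / (2! × 2! × 1! × 1! × 2! × 1! × 1! × 1!) = 4989600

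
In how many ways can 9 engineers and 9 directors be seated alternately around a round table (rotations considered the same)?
Fix one of the engineers: (9-1)! ways for the remaining engineers, × 9! ways for the directors = 40320 × 362880 = 14631321600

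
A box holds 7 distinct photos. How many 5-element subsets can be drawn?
C(7,5) = 7!/(5!×2!) = 21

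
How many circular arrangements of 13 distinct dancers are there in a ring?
Circular: fix one position, arrange the rest. (13-1)! = 479001600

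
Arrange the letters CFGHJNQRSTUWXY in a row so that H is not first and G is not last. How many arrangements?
By inclusion-exclusion: 14! - 2×(14-1)! + (14-2)! = 87178291200 - 12454041600 + 479001600 = 75203251200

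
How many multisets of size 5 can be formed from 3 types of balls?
C(5+3-1, 3-1) = C(7, 2) = 21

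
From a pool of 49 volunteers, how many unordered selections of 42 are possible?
C(49,42) = 49!/(42!×7!) = 85900584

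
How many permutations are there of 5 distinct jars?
5! = 120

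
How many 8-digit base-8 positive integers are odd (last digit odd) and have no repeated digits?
Last∈{1,3,5,7}. Last=0: 0. Last nonzero: 4×6×P(6,6) = 17280. Total = 17280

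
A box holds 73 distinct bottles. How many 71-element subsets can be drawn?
C(73,71) = 73!/(71!×2!) = 2628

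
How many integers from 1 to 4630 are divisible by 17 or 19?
⌊4630/17⌋ + ⌊4630/19⌋ - ⌊4630/323⌋ = 272 + 243 - 14 = 501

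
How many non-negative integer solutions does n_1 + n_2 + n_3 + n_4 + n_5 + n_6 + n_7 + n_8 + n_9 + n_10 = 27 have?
C(27+10-1, 10-1) = C(36, 9) = 94143280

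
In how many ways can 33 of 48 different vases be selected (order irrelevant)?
C(48,33) = 48!/(33!×15!) = 1093260079344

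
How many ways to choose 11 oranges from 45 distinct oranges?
C(45,11) = 45!/(11!×34!) = 10150595910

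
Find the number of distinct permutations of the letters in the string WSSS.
4! / (1! × 3!) = 4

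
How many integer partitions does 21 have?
Pentagonal recurrence p(n) = p(n-1) + p(n-2) - p(n-5) - p(n-7) + p(n-12) + p(n-15) - ... gives p(0..20) = 1, 1, 2, 3, 5, 7, 11, 15, 22, 30, 42, 56, 77, 101, 135, 176, 231, 297, 385, 490, 627. p(21) = p(20) + p(19) - p(16) - p(14) + p(9) + p(6) = 627 + 490 - 231 - 135 + 30 + 11 = 792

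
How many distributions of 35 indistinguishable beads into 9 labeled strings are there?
C(35+9-1, 9-1) = C(43, 8) = 145008513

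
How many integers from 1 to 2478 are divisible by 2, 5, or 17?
⌊2478/2⌋+⌊2478/5⌋+⌊2478/17⌋ - ⌊2478/10⌋-⌊2478/34⌋-⌊2478/85⌋ + ⌊2478/170⌋ = 1239+495+145 - 247-72-29 + 14 = 1545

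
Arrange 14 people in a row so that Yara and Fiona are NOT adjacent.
Total - adjacent = 14! - (14-1)!×2 = 87178291200 - 12454041600 = 74724249600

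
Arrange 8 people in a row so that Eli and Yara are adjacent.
Treat as block: (8-1)! × 2! = 5040 × 2 = 10080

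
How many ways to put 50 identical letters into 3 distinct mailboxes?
C(50+3-1, 3-1) = C(52, 2) = 1326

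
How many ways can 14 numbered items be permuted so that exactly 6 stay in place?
Choose the 6 fixed points C(14,6) = 3003, derange the rest: !8 = Σ_{j=0}^{8} (-1)^j·8!/j! = 40320 - 40320 + 20160 - 6720 + 1680 - 336 + 56 - 8 + 1 = 14833. Product = 3003 × 14833 = 44543499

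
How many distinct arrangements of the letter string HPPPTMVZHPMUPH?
14! / (1! × 5! × 1! × 2! × 1! × 3! × 1!) = 60540480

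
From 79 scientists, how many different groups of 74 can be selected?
C(79,74) = 79!/(74!×5!) = 22537515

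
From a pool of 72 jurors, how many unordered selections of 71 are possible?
C(72,71) = 72!/(71!×1!) = 72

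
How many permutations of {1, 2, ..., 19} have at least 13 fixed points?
Exactly j fixed points: C(19,j)·!(19-j); sum over j ≥ 13 (derangement numbers via !m = (m-1)·(!(m-1) + !(m-2)): !0..!6 = 1, 0, 1, 2, 9, 44, 265). Σ_{j=13}^{19} C(19,j)·!(19-j) = C(19,13)·!6 + C(19,14)·!5 + C(19,15)·!4 + C(19,16)·!3 + C(19,17)·!2 + C(19,18)·!1 + C(19,19)·!0 = 27132·265 + 11628·44 + 3876·9 + 969·2 + 171·1 + 19·0 + 1·1 = 7738606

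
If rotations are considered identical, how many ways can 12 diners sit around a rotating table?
Circular: fix one position, arrange the rest. (12-1)! = 39916800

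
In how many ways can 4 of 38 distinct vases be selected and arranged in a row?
P(38,4) = 38!/(38-4)! = 1771560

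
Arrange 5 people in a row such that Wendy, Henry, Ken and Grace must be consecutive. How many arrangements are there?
Treat the 4 as one block: (5-4+1)! × 4! = 2 × 24 = 48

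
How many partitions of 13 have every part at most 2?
Let r_j(i) = number of partitions of i into parts ≤ j, for i = 0..13. r_1(i) = 1 for all i; r_j(i) = r_{j-1}(i) + r_j(i-j). Rows j = 2..2: ≤2: 1 1 2 2 3 3 4 4 5 5 6 6 7 7. r_2(13) = 7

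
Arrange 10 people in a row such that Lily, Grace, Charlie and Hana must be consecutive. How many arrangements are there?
Treat the 4 as one block: (10-4+1)! × 4! = 5040 × 24 = 120960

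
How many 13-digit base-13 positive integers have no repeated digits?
First digit: 12 choices (nonzero). Then descending: 12 × 12 × 11 × 10 × 9 × 8 × 7 × 6 × 5 × 4 × 3 × 2 × 1 = 5748019200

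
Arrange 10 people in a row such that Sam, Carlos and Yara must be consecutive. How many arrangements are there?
Treat the 3 as one block: (10-3+1)! × 3! = 40320 × 6 = 241920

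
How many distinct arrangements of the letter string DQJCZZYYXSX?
11! / (2! × 1! × 2! × 1! × 1! × 2! × 1! × 1!) = 4989600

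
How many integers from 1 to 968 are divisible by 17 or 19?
⌊968/17⌋ + ⌊968/19⌋ - ⌊968/323⌋ = 56 + 50 - 2 = 104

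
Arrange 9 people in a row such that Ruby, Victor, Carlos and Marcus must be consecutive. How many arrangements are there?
Treat the 4 as one block: (9-4+1)! × 4! = 720 × 24 = 17280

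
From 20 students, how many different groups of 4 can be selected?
C(20,4) = 20!/(4!×16!) = 4845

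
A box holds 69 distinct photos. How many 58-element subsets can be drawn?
C(69,58) = 69!/(58!×11!) = 1823810410032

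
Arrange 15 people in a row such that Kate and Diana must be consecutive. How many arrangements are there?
Treat the 2 as one block: (15-2+1)! × 2! = 87178291200 × 2 = 174356582400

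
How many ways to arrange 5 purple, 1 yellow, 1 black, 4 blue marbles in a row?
11! / (5! × 1! × 1! × 4!) = 13860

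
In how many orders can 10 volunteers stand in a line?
10! = 3628800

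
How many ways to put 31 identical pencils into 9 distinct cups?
C(31+9-1, 9-1) = C(39, 8) = 61523748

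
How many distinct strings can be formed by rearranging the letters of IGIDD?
5! / (1! × 2! × 2!) = 30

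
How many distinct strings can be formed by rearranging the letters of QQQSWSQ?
7! / (1! × 4! × 2!) = 105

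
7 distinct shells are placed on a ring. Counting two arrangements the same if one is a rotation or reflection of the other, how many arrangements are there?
(7-1)!/2 = 720/2 = 360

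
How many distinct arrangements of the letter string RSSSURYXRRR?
11! / (1! × 3! × 1! × 5! × 1!) = 55440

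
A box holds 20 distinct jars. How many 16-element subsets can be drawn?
C(20,16) = 20!/(16!×4!) = 4845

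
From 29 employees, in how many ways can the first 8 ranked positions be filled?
P(29,8) = 29!/(29-8)! = 173059286400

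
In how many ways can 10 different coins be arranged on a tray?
10! = 3628800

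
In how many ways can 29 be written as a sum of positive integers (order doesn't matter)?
Pentagonal recurrence p(n) = p(n-1) + p(n-2) - p(n-5) - p(n-7) + p(n-12) + p(n-15) - ... gives p(0..28) = 1, 1, 2, 3, 5, 7, 11, 15, 22, 30, 42, 56, 77, 101, 135, 176, 231, 297, 385, 490, 627, 792, 1002, 1255, 1575, 1958, 2436, 3010, 3718. p(29) = p(28) + p(27) - p(24) - p(22) + p(17) + p(14) - p(7) - p(3) = 3718 + 3010 - 1575 - 1002 + 297 + 135 - 15 - 3 = 4565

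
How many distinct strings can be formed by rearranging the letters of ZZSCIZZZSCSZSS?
14! / (6! × 1! × 5! × 2!) = 504504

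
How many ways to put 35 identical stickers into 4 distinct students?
C(35+4-1, 4-1) = C(38, 3) = 8436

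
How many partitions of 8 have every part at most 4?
Let r_j(i) = number of partitions of i into parts ≤ j, for i = 0..8. r_1(i) = 1 for all i; r_j(i) = r_{j-1}(i) + r_j(i-j). Rows j = 2..4: ≤2: 1 1 2 2 3 3 4 4 5; ≤3: 1 1 2 3 4 5 7 8 10; ≤4: 1 1 2 3 5 6 9 11 15. r_4(8) = 15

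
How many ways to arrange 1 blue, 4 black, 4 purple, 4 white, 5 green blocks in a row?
18! / (1! × 4! × 4! × 4! × 5!) = 3859455600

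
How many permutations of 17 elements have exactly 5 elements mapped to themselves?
Choose the 5 fixed points C(17,5) = 6188, derange the rest: !12 = Σ_{j=0}^{12} (-1)^j·12!/j! = 479001600 - 479001600 + 239500800 - 79833600 + 19958400 - 3991680 + 665280 - 95040 + 11880 - 1320 + 132 - 12 + 1 = 176214841. Product = 6188 × 176214841 = 1090417436108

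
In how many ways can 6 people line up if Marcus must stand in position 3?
Fix one position: (6-1)! = 120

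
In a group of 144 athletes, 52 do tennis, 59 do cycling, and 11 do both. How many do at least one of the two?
|A∪B| = |A| + |B| - |A∩B| = 52 + 59 - 11 = 100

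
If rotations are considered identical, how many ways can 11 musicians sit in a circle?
Circular: fix one position, arrange the rest. (11-1)! = 3628800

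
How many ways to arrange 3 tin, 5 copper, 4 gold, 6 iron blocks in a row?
18! / (3! × 5! × 4! × 6!) = 514594080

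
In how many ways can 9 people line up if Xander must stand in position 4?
Fix one position: (9-1)! = 40320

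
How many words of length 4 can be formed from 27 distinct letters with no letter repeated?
P(27,4) = 27!/(27-4)! = 421200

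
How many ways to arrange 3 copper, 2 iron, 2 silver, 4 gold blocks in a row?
11! / (3! × 2! × 2! × 4!) = 69300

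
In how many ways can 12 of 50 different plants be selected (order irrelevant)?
C(50,12) = 50!/(12!×38!) = 121399651100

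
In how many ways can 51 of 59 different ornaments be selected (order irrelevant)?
C(59,51) = 59!/(51!×8!) = 2217471399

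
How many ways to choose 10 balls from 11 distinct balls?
C(11,10) = 11!/(10!×1!) = 11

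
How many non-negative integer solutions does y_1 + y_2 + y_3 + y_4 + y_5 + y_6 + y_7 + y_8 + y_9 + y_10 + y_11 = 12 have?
C(12+11-1, 11-1) = C(22, 10) = 646646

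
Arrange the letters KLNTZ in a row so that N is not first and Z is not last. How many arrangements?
By inclusion-exclusion: 5! - 2×(5-1)! + (5-2)! = 120 - 48 + 6 = 78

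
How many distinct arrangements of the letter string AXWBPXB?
7! / (1! × 2! × 2! × 1! × 1!) = 1260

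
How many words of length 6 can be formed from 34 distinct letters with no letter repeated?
P(34,6) = 34!/(34-6)! = 968330880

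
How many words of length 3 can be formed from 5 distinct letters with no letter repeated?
P(5,3) = 5!/(5-3)! = 60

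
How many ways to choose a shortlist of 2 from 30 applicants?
C(30,2) = 30!/(2!×28!) = 435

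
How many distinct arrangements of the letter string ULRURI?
6! / (2! × 1! × 1! × 2!) = 180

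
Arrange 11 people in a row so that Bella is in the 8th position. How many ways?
Fix one position: (11-1)! = 3628800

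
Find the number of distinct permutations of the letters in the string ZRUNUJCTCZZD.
12! / (1! × 2! × 3! × 1! × 1! × 1! × 1! × 2!) = 19958400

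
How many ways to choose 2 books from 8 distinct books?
C(8,2) = 8!/(2!×6!) = 28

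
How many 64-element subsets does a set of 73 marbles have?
C(73,64) = 73!/(64!×9!) = 97082021465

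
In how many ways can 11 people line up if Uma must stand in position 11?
Fix one position: (11-1)! = 3628800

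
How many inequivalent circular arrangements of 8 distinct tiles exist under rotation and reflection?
(8-1)!/2 = 5040/2 = 2520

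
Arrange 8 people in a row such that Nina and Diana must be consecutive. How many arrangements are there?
Treat the 2 as one block: (8-2+1)! × 2! = 5040 × 2 = 10080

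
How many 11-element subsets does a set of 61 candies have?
C(61,11) = 61!/(11!×50!) = 418094152866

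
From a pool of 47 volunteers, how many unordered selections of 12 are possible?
C(47,12) = 47!/(12!×35!) = 52251400851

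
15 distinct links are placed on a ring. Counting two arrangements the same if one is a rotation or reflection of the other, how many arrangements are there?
(15-1)!/2 = 87178291200/2 = 43589145600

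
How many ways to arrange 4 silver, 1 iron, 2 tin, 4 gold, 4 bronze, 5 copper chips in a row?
20! / (4! × 1! × 2! × 4! × 4! × 5!) = 733296564000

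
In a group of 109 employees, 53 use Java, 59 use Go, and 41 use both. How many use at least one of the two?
|A∪B| = |A| + |B| - |A∩B| = 53 + 59 - 41 = 71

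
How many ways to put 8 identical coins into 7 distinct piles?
C(8+7-1, 7-1) = C(14, 6) = 3003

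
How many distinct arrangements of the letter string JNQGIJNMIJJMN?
13! / (3! × 2! × 1! × 2! × 4! × 1!) = 10810800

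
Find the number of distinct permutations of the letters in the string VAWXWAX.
7! / (2! × 1! × 2! × 2!) = 630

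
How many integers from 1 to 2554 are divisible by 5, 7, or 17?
⌊2554/5⌋+⌊2554/7⌋+⌊2554/17⌋ - ⌊2554/35⌋-⌊2554/85⌋-⌊2554/119⌋ + ⌊2554/595⌋ = 510+364+150 - 72-30-21 + 4 = 905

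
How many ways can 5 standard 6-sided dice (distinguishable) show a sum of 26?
Coefficient of x^26 in (x + x² + ... + x^6)^5. By inclusion-exclusion on dice exceeding 6: Σ_j (-1)^j C(5,j)·C(26-1-6j, 4) = C(5,0)·C(25,4) - C(5,1)·C(19,4) + C(5,2)·C(13,4) - C(5,3)·C(7,4) = 1·12650 - 5·3876 + 10·715 - 10·35 = 70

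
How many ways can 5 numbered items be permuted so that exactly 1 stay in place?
Choose the 1 fixed point C(5,1) = 5, derange the rest: !4 = Σ_{j=0}^{4} (-1)^j·4!/j! = 24 - 24 + 12 - 4 + 1 = 9. Product = 5 × 9 = 45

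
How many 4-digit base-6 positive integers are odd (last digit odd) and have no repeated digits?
Last∈{1,3,5}. Last=0: 0. Last nonzero: 3×4×P(4,2) = 144. Total = 144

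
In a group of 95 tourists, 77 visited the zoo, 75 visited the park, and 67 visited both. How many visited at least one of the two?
|A∪B| = |A| + |B| - |A∩B| = 77 + 75 - 67 = 85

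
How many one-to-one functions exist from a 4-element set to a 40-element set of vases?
P(40,4) = 40!/(40-4)! = 2193360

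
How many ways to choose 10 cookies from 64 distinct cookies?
C(64,10) = 64!/(10!×54!) = 151473214816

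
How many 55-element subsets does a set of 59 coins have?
C(59,55) = 59!/(55!×4!) = 455126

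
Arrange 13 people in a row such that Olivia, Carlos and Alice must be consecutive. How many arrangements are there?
Treat the 3 as one block: (13-3+1)! × 3! = 39916800 × 6 = 239500800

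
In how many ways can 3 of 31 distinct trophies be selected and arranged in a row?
P(31,3) = 31!/(31-3)! = 26970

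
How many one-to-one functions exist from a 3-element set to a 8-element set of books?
P(8,3) = 8!/(8-3)! = 336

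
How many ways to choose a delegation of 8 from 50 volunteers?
C(50,8) = 50!/(8!×42!) = 536878650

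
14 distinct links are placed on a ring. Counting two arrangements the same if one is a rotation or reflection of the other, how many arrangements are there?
(14-1)!/2 = 6227020800/2 = 3113510400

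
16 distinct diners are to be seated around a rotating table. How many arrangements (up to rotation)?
Circular: fix one position, arrange the rest. (16-1)! = 1307674368000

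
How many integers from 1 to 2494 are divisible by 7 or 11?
⌊2494/7⌋ + ⌊2494/11⌋ - ⌊2494/77⌋ = 356 + 226 - 32 = 550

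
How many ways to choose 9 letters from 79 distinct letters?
C(79,9) = 79!/(9!×70!) = 205811513765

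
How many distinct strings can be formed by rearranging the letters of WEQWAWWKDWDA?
12! / (1! × 2! × 2! × 1! × 5! × 1!) = 997920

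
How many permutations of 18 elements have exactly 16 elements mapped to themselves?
Choose the 16 fixed points C(18,16) = 153, derange the rest: !2 = Σ_{j=0}^{2} (-1)^j·2!/j! = 2 - 2 + 1 = 1. Product = 153 × 1 = 153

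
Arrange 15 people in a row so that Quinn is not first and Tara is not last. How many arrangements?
By inclusion-exclusion: 15! - 2×(15-1)! + (15-2)! = 1307674368000 - 174356582400 + 6227020800 = 1139544806400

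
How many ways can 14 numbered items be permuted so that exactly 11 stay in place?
Choose the 11 fixed points C(14,11) = 364, derange the rest: !3 = Σ_{j=0}^{3} (-1)^j·3!/j! = 6 - 6 + 3 - 1 = 2. Product = 364 × 2 = 728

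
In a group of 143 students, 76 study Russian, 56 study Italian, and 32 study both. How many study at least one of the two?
|A∪B| = |A| + |B| - |A∩B| = 76 + 56 - 32 = 100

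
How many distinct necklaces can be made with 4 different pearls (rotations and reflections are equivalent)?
(4-1)!/2 = 6/2 = 3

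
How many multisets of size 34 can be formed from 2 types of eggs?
C(34+2-1, 2-1) = C(35, 1) = 35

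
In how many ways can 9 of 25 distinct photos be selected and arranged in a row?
P(25,9) = 25!/(25-9)! = 741354768000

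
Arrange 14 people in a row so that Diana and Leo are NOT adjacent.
Total - adjacent = 14! - (14-1)!×2 = 87178291200 - 12454041600 = 74724249600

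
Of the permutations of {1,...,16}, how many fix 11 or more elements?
Exactly j fixed points: C(16,j)·!(16-j); sum over j ≥ 11 (derangement numbers via !m = (m-1)·(!(m-1) + !(m-2)): !0..!5 = 1, 0, 1, 2, 9, 44). Σ_{j=11}^{16} C(16,j)·!(16-j) = C(16,11)·!5 + C(16,12)·!4 + C(16,13)·!3 + C(16,14)·!2 + C(16,15)·!1 + C(16,16)·!0 = 4368·44 + 1820·9 + 560·2 + 120·1 + 16·0 + 1·1 = 209813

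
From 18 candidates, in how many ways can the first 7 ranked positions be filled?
P(18,7) = 18!/(18-7)! = 160392960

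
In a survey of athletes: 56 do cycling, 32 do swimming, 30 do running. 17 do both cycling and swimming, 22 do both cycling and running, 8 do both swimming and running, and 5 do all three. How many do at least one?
|A∪B∪C| = 56+32+30-17-22-8+5 = 76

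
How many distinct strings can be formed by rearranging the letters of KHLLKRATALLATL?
14! / (1! × 2! × 5! × 3! × 1! × 2!) = 30270240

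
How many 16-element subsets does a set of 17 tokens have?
C(17,16) = 17!/(16!×1!) = 17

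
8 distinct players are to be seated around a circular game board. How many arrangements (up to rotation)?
Circular: fix one position, arrange the rest. (8-1)! = 5040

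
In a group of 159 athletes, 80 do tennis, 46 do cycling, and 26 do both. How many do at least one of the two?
|A∪B| = |A| + |B| - |A∩B| = 80 + 46 - 26 = 100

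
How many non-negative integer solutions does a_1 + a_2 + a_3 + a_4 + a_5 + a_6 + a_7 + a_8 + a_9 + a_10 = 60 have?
C(60+10-1, 10-1) = C(69, 9) = 56672074888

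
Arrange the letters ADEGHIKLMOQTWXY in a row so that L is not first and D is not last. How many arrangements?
By inclusion-exclusion: 15! - 2×(15-1)! + (15-2)! = 1307674368000 - 174356582400 + 6227020800 = 1139544806400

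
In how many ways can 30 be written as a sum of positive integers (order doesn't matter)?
Pentagonal recurrence p(n) = p(n-1) + p(n-2) - p(n-5) - p(n-7) + p(n-12) + p(n-15) - ... gives p(0..29) = 1, 1, 2, 3, 5, 7, 11, 15, 22, 30, 42, 56, 77, 101, 135, 176, 231, 297, 385, 490, 627, 792, 1002, 1255, 1575, 1958, 2436, 3010, 3718, 4565. p(30) = p(29) + p(28) - p(25) - p(23) + p(18) + p(15) - p(8) - p(4) = 4565 + 3718 - 1958 - 1255 + 385 + 176 - 22 - 5 = 5604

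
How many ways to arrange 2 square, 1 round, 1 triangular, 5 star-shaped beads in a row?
9! / (2! × 1! × 1! × 5!) = 1512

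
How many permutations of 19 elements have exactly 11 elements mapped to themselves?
Choose the 11 fixed points C(19,11) = 75582, derange the rest: !8 = Σ_{j=0}^{8} (-1)^j·8!/j! = 40320 - 40320 + 20160 - 6720 + 1680 - 336 + 56 - 8 + 1 = 14833. Product = 75582 × 14833 = 1121107806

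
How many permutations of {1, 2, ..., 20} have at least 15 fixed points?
Exactly j fixed points: C(20,j)·!(20-j); sum over j ≥ 15 (derangement numbers via !m = (m-1)·(!(m-1) + !(m-2)): !0..!5 = 1, 0, 1, 2, 9, 44). Σ_{j=15}^{20} C(20,j)·!(20-j) = C(20,15)·!5 + C(20,16)·!4 + C(20,17)·!3 + C(20,18)·!2 + C(20,19)·!1 + C(20,20)·!0 = 15504·44 + 4845·9 + 1140·2 + 190·1 + 20·0 + 1·1 = 728252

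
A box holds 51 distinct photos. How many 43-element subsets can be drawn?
C(51,43) = 51!/(43!×8!) = 636763050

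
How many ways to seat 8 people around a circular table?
Circular: fix one position, arrange the rest. (8-1)! = 5040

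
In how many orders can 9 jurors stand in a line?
9! = 362880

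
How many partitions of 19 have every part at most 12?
Let r_j(i) = number of partitions of i into parts ≤ j, for i = 0..19. r_1(i) = 1 for all i; r_j(i) = r_{j-1}(i) + r_j(i-j). Rows j = 2..12: ≤2: 1 1 2 2 3 3 4 4 5 5 6 6 7 7 8 8 9 9 10 10; ≤3: 1 1 2 3 4 5 7 8 10 12 14 16 19 21 24 27 30 33 37 40; ≤4: 1 1 2 3 5 6 9 11 15 18 23 27 34 39 47 54 64 72 84 94; ≤5: 1 1 2 3 5 7 10 13 18 23 30 37 47 57 70 84 101 119 141 164; ≤6: 1 1 2 3 5 7 11 14 20 26 35 44 58 71 90 110 136 163 199 235; ≤7: 1 1 2 3 5 7 11 15 21 28 38 49 65 82 105 131 164 201 248 300; ≤8: 1 1 2 3 5 7 11 15 22 29 40 52 70 89 116 146 186 230 288 352; ≤9: 1 1 2 3 5 7 11 15 22 30 41 54 73 94 123 157 201 252 318 393; ≤10: 1 1 2 3 5 7 11 15 22 30 42 55 75 97 128 164 212 267 340 423; ≤11: 1 1 2 3 5 7 11 15 22 30 42 56 76 99 131 169 219 278 355 445; ≤12: 1 1 2 3 5 7 11 15 22 30 42 56 77 100 133 172 224 285 366 460. r_12(19) = 460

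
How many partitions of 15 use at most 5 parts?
By conjugation, equals partitions of 15 into parts ≤ 5. Let r_j(i) = number of partitions of i into parts ≤ j, for i = 0..15. r_1(i) = 1 for all i; r_j(i) = r_{j-1}(i) + r_j(i-j). Rows j = 2..5: ≤2: 1 1 2 2 3 3 4 4 5 5 6 6 7 7 8 8; ≤3: 1 1 2 3 4 5 7 8 10 12 14 16 19 21 24 27; ≤4: 1 1 2 3 5 6 9 11 15 18 23 27 34 39 47 54; ≤5: 1 1 2 3 5 7 10 13 18 23 30 37 47 57 70 84. r_5(15) = 84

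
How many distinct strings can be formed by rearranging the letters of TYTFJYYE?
8! / (2! × 1! × 1! × 1! × 3!) = 3360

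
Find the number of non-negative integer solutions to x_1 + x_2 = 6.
C(6+2-1, 2-1) = C(7, 1) = 7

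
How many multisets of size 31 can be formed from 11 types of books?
C(31+11-1, 11-1) = C(41, 10) = 1121099408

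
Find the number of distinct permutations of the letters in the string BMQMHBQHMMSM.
12! / (2! × 1! × 5! × 2! × 2!) = 498960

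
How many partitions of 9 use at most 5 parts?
By conjugation, equals partitions of 9 into parts ≤ 5. Let r_j(i) = number of partitions of i into parts ≤ j, for i = 0..9. r_1(i) = 1 for all i; r_j(i) = r_{j-1}(i) + r_j(i-j). Rows j = 2..5: ≤2: 1 1 2 2 3 3 4 4 5 5; ≤3: 1 1 2 3 4 5 7 8 10 12; ≤4: 1 1 2 3 5 6 9 11 15 18; ≤5: 1 1 2 3 5 7 10 13 18 23. r_5(9) = 23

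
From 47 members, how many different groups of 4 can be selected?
C(47,4) = 47!/(4!×43!) = 178365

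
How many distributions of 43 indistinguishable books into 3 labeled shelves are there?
C(43+3-1, 3-1) = C(45, 2) = 990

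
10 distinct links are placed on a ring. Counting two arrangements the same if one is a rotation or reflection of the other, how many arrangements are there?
(10-1)!/2 = 362880/2 = 181440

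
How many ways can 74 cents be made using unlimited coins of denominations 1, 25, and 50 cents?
Coefficient of x^74 in 1/(1-x^1) · 1/(1-x^25) · 1/(1-x^50). Case on j = number of 50-cent coins (j = 0..1); remainder r = 74 - 50j is made from {1,25} in ⌊r/25⌋+1 ways. r = 74, 24 → 3 + 1 = 4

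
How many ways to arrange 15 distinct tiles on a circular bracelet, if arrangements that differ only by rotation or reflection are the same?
(15-1)!/2 = 87178291200/2 = 43589145600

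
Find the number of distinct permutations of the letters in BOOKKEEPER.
10! / (1! × 2! × 2! × 3! × 1! × 1!) = 151200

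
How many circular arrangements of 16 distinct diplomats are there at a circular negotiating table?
Circular: fix one position, arrange the rest. (16-1)! = 1307674368000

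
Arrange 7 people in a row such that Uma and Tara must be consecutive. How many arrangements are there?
Treat the 2 as one block: (7-2+1)! × 2! = 720 × 2 = 1440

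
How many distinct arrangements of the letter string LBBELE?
6! / (2! × 2! × 2!) = 90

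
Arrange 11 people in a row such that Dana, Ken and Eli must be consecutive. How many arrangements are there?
Treat the 3 as one block: (11-3+1)! × 3! = 362880 × 6 = 2177280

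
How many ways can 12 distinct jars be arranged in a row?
12! = 479001600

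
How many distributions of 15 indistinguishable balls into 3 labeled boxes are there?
C(15+3-1, 3-1) = C(17, 2) = 136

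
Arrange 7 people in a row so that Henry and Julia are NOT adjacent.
Total - adjacent = 7! - (7-1)!×2 = 5040 - 1440 = 3600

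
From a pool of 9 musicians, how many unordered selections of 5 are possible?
C(9,5) = 9!/(5!×4!) = 126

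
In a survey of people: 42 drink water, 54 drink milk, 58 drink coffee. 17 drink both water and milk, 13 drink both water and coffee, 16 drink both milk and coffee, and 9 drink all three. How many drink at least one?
|A∪B∪C| = 42+54+58-17-13-16+9 = 117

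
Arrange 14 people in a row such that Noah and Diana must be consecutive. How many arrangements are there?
Treat the 2 as one block: (14-2+1)! × 2! = 6227020800 × 2 = 12454041600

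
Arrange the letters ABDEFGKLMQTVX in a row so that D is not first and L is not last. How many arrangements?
By inclusion-exclusion: 13! - 2×(13-1)! + (13-2)! = 6227020800 - 958003200 + 39916800 = 5308934400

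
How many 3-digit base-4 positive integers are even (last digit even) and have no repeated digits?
Last∈{0,2}. Last=0: 6. Last nonzero: 1×2×P(2,1) = 4. Total = 10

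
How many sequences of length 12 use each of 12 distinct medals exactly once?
12! = 479001600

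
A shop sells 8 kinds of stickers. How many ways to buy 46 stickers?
C(46+8-1, 8-1) = C(53, 7) = 154143080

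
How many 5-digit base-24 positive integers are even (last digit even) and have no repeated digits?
Last∈{0,2,4,6,8,10,12,14,16,18,20,22}. Last=0: 212520. Last nonzero: 11×22×P(22,3) = 2236080. Total = 2448600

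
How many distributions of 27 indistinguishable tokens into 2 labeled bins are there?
C(27+2-1, 2-1) = C(28, 1) = 28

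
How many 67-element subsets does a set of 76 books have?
C(76,67) = 76!/(67!×9!) = 142466675900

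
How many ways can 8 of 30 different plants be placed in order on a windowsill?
P(30,8) = 30!/(30-8)! = 235989936000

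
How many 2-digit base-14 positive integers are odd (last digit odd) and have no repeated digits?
Last∈{1,3,5,7,9,11,13}. Last=0: 0. Last nonzero: 7×12×P(12,0) = 84. Total = 84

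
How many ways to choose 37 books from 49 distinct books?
C(49,37) = 49!/(37!×12!) = 92263734836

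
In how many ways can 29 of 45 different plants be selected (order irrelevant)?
C(45,29) = 45!/(29!×16!) = 646626422970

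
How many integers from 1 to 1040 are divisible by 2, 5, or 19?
⌊1040/2⌋+⌊1040/5⌋+⌊1040/19⌋ - ⌊1040/10⌋-⌊1040/38⌋-⌊1040/95⌋ + ⌊1040/190⌋ = 520+208+54 - 104-27-10 + 5 = 646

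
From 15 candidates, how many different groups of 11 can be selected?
C(15,11) = 15!/(11!×4!) = 1365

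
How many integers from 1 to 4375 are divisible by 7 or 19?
⌊4375/7⌋ + ⌊4375/19⌋ - ⌊4375/133⌋ = 625 + 230 - 32 = 823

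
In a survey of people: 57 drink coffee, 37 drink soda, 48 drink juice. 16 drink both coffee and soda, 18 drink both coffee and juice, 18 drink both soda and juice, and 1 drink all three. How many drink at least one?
|A∪B∪C| = 57+37+48-16-18-18+1 = 91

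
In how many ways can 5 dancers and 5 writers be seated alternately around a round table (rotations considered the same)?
Fix one of the dancers: (5-1)! ways for the remaining dancers, × 5! ways for the writers = 24 × 120 = 2880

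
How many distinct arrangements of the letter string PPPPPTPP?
8! / (1! × 7!) = 8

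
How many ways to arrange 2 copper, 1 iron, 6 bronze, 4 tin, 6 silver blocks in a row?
19! / (2! × 1! × 6! × 4! × 6!) = 4888643760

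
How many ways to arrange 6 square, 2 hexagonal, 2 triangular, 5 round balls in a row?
15! / (6! × 2! × 2! × 5!) = 3783780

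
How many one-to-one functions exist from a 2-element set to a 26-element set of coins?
P(26,2) = 26!/(26-2)! = 650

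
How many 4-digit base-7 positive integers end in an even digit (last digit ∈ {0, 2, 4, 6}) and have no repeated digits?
Last∈{0,2,4,6}. Last=0: 120. Last nonzero: 3×5×P(5,2) = 300. Total = 420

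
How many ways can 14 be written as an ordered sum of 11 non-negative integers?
C(14+11-1, 11-1) = C(24, 10) = 1961256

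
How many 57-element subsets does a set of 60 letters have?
C(60,57) = 60!/(57!×3!) = 34220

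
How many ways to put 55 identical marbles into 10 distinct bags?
C(55+10-1, 10-1) = C(64, 9) = 27540584512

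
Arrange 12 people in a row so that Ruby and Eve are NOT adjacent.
Total - adjacent = 12! - (12-1)!×2 = 479001600 - 79833600 = 399168000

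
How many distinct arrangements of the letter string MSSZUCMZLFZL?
12! / (2! × 1! × 1! × 3! × 1! × 2! × 2!) = 9979200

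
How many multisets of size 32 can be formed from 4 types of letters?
C(32+4-1, 4-1) = C(35, 3) = 6545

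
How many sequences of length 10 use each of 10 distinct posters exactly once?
10! = 3628800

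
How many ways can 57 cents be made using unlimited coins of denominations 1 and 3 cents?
Coefficient of x^57 in 1/(1-x^1) · 1/(1-x^3). Use j coins of 3 for j = 0..⌊57/3⌋ = 19, the rest in 1s: 19 + 1 = 20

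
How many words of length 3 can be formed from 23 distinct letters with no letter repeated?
P(23,3) = 23!/(23-3)! = 10626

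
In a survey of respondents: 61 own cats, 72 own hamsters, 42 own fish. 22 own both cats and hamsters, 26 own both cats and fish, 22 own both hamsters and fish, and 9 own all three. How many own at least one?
|A∪B∪C| = 61+72+42-22-26-22+9 = 114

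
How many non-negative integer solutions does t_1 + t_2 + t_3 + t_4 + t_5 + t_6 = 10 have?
C(10+6-1, 6-1) = C(15, 5) = 3003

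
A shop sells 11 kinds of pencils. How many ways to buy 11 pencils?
C(11+11-1, 11-1) = C(21, 10) = 352716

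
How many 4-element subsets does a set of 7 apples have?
C(7,4) = 7!/(4!×3!) = 35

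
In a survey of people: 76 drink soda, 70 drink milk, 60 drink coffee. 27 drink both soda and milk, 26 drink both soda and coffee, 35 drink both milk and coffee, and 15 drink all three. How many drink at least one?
|A∪B∪C| = 76+70+60-27-26-35+15 = 133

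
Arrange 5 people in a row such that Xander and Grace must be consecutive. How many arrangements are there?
Treat the 2 as one block: (5-2+1)! × 2! = 24 × 2 = 48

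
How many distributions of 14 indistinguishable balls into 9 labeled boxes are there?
C(14+9-1, 9-1) = C(22, 8) = 319770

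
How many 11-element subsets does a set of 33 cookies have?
C(33,11) = 33!/(11!×22!) = 193536720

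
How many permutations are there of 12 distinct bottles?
12! = 479001600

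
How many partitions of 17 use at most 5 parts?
By conjugation, equals partitions of 17 into parts ≤ 5. Let r_j(i) = number of partitions of i into parts ≤ j, for i = 0..17. r_1(i) = 1 for all i; r_j(i) = r_{j-1}(i) + r_j(i-j). Rows j = 2..5: ≤2: 1 1 2 2 3 3 4 4 5 5 6 6 7 7 8 8 9 9; ≤3: 1 1 2 3 4 5 7 8 10 12 14 16 19 21 24 27 30 33; ≤4: 1 1 2 3 5 6 9 11 15 18 23 27 34 39 47 54 64 72; ≤5: 1 1 2 3 5 7 10 13 18 23 30 37 47 57 70 84 101 119. r_5(17) = 119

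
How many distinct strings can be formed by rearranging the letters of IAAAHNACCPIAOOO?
15! / (1! × 1! × 2! × 2! × 1! × 3! × 5!) = 454053600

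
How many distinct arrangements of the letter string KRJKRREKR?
9! / (1! × 4! × 3! × 1!) = 2520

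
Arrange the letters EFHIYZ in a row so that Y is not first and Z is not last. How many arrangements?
By inclusion-exclusion: 6! - 2×(6-1)! + (6-2)! = 720 - 240 + 24 = 504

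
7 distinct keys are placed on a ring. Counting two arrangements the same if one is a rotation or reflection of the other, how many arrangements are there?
(7-1)!/2 = 720/2 = 360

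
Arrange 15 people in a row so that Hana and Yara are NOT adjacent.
Total - adjacent = 15! - (15-1)!×2 = 1307674368000 - 174356582400 = 1133317785600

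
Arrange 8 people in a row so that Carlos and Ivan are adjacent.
Treat as block: (8-1)! × 2! = 5040 × 2 = 10080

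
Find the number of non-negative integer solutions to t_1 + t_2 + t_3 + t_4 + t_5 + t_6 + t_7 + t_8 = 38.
C(38+8-1, 8-1) = C(45, 7) = 45379620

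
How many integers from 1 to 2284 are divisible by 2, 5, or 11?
⌊2284/2⌋+⌊2284/5⌋+⌊2284/11⌋ - ⌊2284/10⌋-⌊2284/22⌋-⌊2284/55⌋ + ⌊2284/110⌋ = 1142+456+207 - 228-103-41 + 20 = 1453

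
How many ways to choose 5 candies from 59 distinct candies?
C(59,5) = 59!/(5!×54!) = 5006386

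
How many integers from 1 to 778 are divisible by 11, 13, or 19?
⌊778/11⌋+⌊778/13⌋+⌊778/19⌋ - ⌊778/143⌋-⌊778/209⌋-⌊778/247⌋ + ⌊778/2717⌋ = 70+59+40 - 5-3-3 + 0 = 158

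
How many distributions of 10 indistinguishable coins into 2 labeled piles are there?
C(10+2-1, 2-1) = C(11, 1) = 11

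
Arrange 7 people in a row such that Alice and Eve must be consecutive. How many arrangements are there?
Treat the 2 as one block: (7-2+1)! × 2! = 720 × 2 = 1440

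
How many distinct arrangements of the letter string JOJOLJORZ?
9! / (1! × 3! × 3! × 1! × 1!) = 10080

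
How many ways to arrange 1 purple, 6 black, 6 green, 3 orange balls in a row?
16! / (1! × 6! × 6! × 3!) = 6726720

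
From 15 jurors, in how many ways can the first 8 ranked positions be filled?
P(15,8) = 15!/(15-8)! = 259459200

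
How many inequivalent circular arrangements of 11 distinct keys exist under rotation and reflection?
(11-1)!/2 = 3628800/2 = 1814400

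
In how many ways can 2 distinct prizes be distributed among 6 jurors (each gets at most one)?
P(6,2) = 6!/(6-2)! = 30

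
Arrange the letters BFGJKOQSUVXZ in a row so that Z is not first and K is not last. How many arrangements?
By inclusion-exclusion: 12! - 2×(12-1)! + (12-2)! = 479001600 - 79833600 + 3628800 = 402796800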